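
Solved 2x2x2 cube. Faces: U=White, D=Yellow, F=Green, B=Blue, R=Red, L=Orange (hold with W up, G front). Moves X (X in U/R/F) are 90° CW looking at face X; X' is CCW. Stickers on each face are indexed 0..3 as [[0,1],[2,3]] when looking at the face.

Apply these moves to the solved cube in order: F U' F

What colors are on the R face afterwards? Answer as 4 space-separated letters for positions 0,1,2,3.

Answer: W G O R

Derivation:
After move 1 (F): F=GGGG U=WWOO R=WRWR D=RRYY L=OYOY
After move 2 (U'): U=WOWO F=OYGG R=GGWR B=WRBB L=BBOY
After move 3 (F): F=GOGY U=WOYB R=WGOR D=WGYY L=BROR
Query: R face = WGOR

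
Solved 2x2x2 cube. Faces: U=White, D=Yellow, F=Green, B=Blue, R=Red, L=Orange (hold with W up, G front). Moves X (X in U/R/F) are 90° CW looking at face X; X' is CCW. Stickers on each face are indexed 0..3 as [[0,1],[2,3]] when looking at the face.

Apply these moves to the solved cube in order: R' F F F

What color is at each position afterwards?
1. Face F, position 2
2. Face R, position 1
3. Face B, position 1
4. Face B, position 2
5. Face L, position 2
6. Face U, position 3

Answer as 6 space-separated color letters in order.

After move 1 (R'): R=RRRR U=WBWB F=GWGW D=YGYG B=YBYB
After move 2 (F): F=GGWW U=WBOO R=WRBR D=RRYG L=OYOG
After move 3 (F): F=WGWG U=WBGY R=OROR D=BWYG L=OROR
After move 4 (F): F=WWGG U=WBRR R=GRYR D=OOYG L=OBOW
Query 1: F[2] = G
Query 2: R[1] = R
Query 3: B[1] = B
Query 4: B[2] = Y
Query 5: L[2] = O
Query 6: U[3] = R

Answer: G R B Y O R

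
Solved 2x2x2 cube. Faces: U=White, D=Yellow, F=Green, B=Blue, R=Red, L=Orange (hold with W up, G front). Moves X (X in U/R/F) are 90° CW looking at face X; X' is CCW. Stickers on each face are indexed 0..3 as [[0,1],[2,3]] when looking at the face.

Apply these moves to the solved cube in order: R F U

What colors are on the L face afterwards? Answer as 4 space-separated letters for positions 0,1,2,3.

Answer: G G O B

Derivation:
After move 1 (R): R=RRRR U=WGWG F=GYGY D=YBYB B=WBWB
After move 2 (F): F=GGYY U=WGOO R=WRGR D=RRYB L=OYOB
After move 3 (U): U=OWOG F=WRYY R=WBGR B=OYWB L=GGOB
Query: L face = GGOB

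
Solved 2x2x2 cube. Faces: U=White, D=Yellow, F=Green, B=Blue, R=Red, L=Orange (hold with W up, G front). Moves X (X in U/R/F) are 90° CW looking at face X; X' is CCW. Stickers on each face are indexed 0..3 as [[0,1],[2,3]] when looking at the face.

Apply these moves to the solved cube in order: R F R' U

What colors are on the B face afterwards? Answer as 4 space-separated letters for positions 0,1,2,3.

Answer: O Y R B

Derivation:
After move 1 (R): R=RRRR U=WGWG F=GYGY D=YBYB B=WBWB
After move 2 (F): F=GGYY U=WGOO R=WRGR D=RRYB L=OYOB
After move 3 (R'): R=RRWG U=WWOW F=GGYO D=RGYY B=BBRB
After move 4 (U): U=OWWW F=RRYO R=BBWG B=OYRB L=GGOB
Query: B face = OYRB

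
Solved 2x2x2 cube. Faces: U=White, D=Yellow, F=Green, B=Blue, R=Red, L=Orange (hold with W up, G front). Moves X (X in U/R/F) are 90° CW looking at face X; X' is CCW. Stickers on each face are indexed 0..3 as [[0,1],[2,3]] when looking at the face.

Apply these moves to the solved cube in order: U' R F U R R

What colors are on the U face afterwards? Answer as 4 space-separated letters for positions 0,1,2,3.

After move 1 (U'): U=WWWW F=OOGG R=GGRR B=RRBB L=BBOO
After move 2 (R): R=RGRG U=WOWG F=OYGY D=YBYR B=WRWB
After move 3 (F): F=GOYY U=WOOB R=WGGG D=RRYR L=BYOB
After move 4 (U): U=OWBO F=WGYY R=WRGG B=BYWB L=GOOB
After move 5 (R): R=GWGR U=OGBY F=WRYR D=RWYB B=OYWB
After move 6 (R): R=GGRW U=ORBR F=WWYB D=RWYO B=YYGB
Query: U face = ORBR

Answer: O R B R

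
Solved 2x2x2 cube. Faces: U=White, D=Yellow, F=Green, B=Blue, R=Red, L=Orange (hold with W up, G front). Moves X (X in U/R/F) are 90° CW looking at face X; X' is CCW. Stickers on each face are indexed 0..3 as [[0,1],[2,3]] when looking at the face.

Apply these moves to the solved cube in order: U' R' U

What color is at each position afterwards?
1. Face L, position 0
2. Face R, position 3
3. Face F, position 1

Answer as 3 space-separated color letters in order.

After move 1 (U'): U=WWWW F=OOGG R=GGRR B=RRBB L=BBOO
After move 2 (R'): R=GRGR U=WBWR F=OWGW D=YOYG B=YRYB
After move 3 (U): U=WWRB F=GRGW R=YRGR B=BBYB L=OWOO
Query 1: L[0] = O
Query 2: R[3] = R
Query 3: F[1] = R

Answer: O R R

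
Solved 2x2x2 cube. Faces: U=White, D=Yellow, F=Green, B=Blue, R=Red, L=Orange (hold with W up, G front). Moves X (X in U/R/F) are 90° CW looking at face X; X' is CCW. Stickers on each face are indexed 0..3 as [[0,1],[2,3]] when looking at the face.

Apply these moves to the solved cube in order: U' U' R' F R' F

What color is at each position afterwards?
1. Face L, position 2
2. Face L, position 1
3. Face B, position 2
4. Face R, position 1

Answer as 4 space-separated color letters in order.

Answer: O O O R

Derivation:
After move 1 (U'): U=WWWW F=OOGG R=GGRR B=RRBB L=BBOO
After move 2 (U'): U=WWWW F=BBGG R=OORR B=GGBB L=RROO
After move 3 (R'): R=OROR U=WBWG F=BWGW D=YBYG B=YGYB
After move 4 (F): F=GBWW U=WBOR R=WRGR D=OOYG L=RYOB
After move 5 (R'): R=RRWG U=WYOY F=GBWR D=OBYW B=GGOB
After move 6 (F): F=WGRB U=WYBY R=ORYG D=WRYW L=ROOB
Query 1: L[2] = O
Query 2: L[1] = O
Query 3: B[2] = O
Query 4: R[1] = R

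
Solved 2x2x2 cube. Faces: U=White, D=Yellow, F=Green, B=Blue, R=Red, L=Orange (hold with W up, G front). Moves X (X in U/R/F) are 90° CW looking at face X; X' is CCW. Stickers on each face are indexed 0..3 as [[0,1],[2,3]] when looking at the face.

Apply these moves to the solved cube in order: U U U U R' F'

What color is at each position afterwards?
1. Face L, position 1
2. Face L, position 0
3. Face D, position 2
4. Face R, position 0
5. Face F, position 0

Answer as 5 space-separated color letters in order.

After move 1 (U): U=WWWW F=RRGG R=BBRR B=OOBB L=GGOO
After move 2 (U): U=WWWW F=BBGG R=OORR B=GGBB L=RROO
After move 3 (U): U=WWWW F=OOGG R=GGRR B=RRBB L=BBOO
After move 4 (U): U=WWWW F=GGGG R=RRRR B=BBBB L=OOOO
After move 5 (R'): R=RRRR U=WBWB F=GWGW D=YGYG B=YBYB
After move 6 (F'): F=WWGG U=WBRR R=GRYR D=OOYG L=OBOW
Query 1: L[1] = B
Query 2: L[0] = O
Query 3: D[2] = Y
Query 4: R[0] = G
Query 5: F[0] = W

Answer: B O Y G W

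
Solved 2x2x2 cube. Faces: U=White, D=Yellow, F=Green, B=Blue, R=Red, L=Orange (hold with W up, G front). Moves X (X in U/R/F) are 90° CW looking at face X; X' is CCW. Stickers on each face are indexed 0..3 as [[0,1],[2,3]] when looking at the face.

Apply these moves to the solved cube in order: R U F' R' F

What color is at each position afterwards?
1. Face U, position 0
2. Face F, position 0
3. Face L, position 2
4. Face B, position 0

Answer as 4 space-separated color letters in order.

After move 1 (R): R=RRRR U=WGWG F=GYGY D=YBYB B=WBWB
After move 2 (U): U=WWGG F=RRGY R=WBRR B=OOWB L=GYOO
After move 3 (F'): F=RYRG U=WWWR R=BBYR D=YOYB L=GGOG
After move 4 (R'): R=BRBY U=WWWO F=RWRR D=YYYG B=BOOB
After move 5 (F): F=RRRW U=WWGG R=WROY D=BBYG L=GYOY
Query 1: U[0] = W
Query 2: F[0] = R
Query 3: L[2] = O
Query 4: B[0] = B

Answer: W R O B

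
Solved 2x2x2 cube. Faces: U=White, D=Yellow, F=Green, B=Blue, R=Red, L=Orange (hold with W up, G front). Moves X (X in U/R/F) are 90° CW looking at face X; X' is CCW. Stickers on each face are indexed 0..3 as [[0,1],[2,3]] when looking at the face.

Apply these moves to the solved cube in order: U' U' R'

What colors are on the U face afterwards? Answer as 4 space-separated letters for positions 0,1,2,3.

Answer: W B W G

Derivation:
After move 1 (U'): U=WWWW F=OOGG R=GGRR B=RRBB L=BBOO
After move 2 (U'): U=WWWW F=BBGG R=OORR B=GGBB L=RROO
After move 3 (R'): R=OROR U=WBWG F=BWGW D=YBYG B=YGYB
Query: U face = WBWG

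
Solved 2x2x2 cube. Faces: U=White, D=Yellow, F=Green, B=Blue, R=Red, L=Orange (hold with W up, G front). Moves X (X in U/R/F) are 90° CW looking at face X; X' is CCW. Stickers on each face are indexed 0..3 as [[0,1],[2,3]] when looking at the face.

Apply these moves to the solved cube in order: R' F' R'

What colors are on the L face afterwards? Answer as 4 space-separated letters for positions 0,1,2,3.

After move 1 (R'): R=RRRR U=WBWB F=GWGW D=YGYG B=YBYB
After move 2 (F'): F=WWGG U=WBRR R=GRYR D=OOYG L=OBOW
After move 3 (R'): R=RRGY U=WYRY F=WBGR D=OWYG B=GBOB
Query: L face = OBOW

Answer: O B O W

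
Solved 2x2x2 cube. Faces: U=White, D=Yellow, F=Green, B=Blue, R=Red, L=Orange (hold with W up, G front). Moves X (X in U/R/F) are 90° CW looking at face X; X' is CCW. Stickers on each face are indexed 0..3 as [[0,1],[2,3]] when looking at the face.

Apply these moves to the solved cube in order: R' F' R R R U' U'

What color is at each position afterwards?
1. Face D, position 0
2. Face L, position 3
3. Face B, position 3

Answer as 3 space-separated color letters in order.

After move 1 (R'): R=RRRR U=WBWB F=GWGW D=YGYG B=YBYB
After move 2 (F'): F=WWGG U=WBRR R=GRYR D=OOYG L=OBOW
After move 3 (R): R=YGRR U=WWRG F=WOGG D=OYYY B=RBBB
After move 4 (R): R=RYRG U=WORG F=WYGY D=OBYR B=GBWB
After move 5 (R): R=RRGY U=WYRY F=WBGR D=OWYG B=GBOB
After move 6 (U'): U=YYWR F=OBGR R=WBGY B=RROB L=GBOW
After move 7 (U'): U=YRYW F=GBGR R=OBGY B=WBOB L=RROW
Query 1: D[0] = O
Query 2: L[3] = W
Query 3: B[3] = B

Answer: O W B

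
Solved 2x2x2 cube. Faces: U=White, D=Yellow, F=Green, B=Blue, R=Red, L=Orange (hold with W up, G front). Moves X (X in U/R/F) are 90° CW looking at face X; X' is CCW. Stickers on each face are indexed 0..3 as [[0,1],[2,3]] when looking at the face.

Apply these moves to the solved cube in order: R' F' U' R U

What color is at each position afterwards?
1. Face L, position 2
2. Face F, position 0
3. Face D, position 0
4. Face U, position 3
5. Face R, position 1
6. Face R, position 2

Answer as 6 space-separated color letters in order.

Answer: O Y O B R R

Derivation:
After move 1 (R'): R=RRRR U=WBWB F=GWGW D=YGYG B=YBYB
After move 2 (F'): F=WWGG U=WBRR R=GRYR D=OOYG L=OBOW
After move 3 (U'): U=BRWR F=OBGG R=WWYR B=GRYB L=YBOW
After move 4 (R): R=YWRW U=BBWG F=OOGG D=OYYG B=RRRB
After move 5 (U): U=WBGB F=YWGG R=RRRW B=YBRB L=OOOW
Query 1: L[2] = O
Query 2: F[0] = Y
Query 3: D[0] = O
Query 4: U[3] = B
Query 5: R[1] = R
Query 6: R[2] = R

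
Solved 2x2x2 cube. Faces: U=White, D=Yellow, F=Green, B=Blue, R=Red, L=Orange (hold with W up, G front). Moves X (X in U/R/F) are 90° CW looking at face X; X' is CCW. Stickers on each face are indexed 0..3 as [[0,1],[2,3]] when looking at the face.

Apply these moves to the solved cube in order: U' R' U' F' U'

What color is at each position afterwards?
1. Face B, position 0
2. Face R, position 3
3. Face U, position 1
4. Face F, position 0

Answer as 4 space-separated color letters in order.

After move 1 (U'): U=WWWW F=OOGG R=GGRR B=RRBB L=BBOO
After move 2 (R'): R=GRGR U=WBWR F=OWGW D=YOYG B=YRYB
After move 3 (U'): U=BRWW F=BBGW R=OWGR B=GRYB L=YROO
After move 4 (F'): F=BWBG U=BROG R=OWYR D=ROYG L=YWOW
After move 5 (U'): U=RGBO F=YWBG R=BWYR B=OWYB L=GROW
Query 1: B[0] = O
Query 2: R[3] = R
Query 3: U[1] = G
Query 4: F[0] = Y

Answer: O R G Y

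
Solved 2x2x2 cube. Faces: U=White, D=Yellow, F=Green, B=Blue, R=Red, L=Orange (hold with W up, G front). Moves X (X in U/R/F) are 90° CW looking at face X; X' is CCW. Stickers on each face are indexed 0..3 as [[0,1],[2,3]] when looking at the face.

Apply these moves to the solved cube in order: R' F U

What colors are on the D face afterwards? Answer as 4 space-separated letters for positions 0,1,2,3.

Answer: R R Y G

Derivation:
After move 1 (R'): R=RRRR U=WBWB F=GWGW D=YGYG B=YBYB
After move 2 (F): F=GGWW U=WBOO R=WRBR D=RRYG L=OYOG
After move 3 (U): U=OWOB F=WRWW R=YBBR B=OYYB L=GGOG
Query: D face = RRYG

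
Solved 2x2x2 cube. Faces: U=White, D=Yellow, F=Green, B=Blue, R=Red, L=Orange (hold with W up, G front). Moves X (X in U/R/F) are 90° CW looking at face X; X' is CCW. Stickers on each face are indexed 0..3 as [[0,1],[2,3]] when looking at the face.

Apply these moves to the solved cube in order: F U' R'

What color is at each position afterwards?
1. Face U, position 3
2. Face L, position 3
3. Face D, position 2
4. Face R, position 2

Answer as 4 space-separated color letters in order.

After move 1 (F): F=GGGG U=WWOO R=WRWR D=RRYY L=OYOY
After move 2 (U'): U=WOWO F=OYGG R=GGWR B=WRBB L=BBOY
After move 3 (R'): R=GRGW U=WBWW F=OOGO D=RYYG B=YRRB
Query 1: U[3] = W
Query 2: L[3] = Y
Query 3: D[2] = Y
Query 4: R[2] = G

Answer: W Y Y G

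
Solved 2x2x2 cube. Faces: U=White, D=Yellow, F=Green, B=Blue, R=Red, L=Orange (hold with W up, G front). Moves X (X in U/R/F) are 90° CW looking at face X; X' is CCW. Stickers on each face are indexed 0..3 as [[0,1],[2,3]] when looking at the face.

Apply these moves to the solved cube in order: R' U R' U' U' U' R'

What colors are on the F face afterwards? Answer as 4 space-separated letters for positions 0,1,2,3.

After move 1 (R'): R=RRRR U=WBWB F=GWGW D=YGYG B=YBYB
After move 2 (U): U=WWBB F=RRGW R=YBRR B=OOYB L=GWOO
After move 3 (R'): R=BRYR U=WYBO F=RWGB D=YRYW B=GOGB
After move 4 (U'): U=YOWB F=GWGB R=RWYR B=BRGB L=GOOO
After move 5 (U'): U=OBYW F=GOGB R=GWYR B=RWGB L=BROO
After move 6 (U'): U=BWOY F=BRGB R=GOYR B=GWGB L=RWOO
After move 7 (R'): R=ORGY U=BGOG F=BWGY D=YRYB B=WWRB
Query: F face = BWGY

Answer: B W G Y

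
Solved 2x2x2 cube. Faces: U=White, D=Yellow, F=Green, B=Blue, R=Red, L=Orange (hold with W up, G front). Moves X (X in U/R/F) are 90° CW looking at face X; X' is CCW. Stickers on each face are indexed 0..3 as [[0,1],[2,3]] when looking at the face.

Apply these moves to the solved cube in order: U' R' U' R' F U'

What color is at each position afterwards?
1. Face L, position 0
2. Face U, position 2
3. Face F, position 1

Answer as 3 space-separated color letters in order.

Answer: G B Y

Derivation:
After move 1 (U'): U=WWWW F=OOGG R=GGRR B=RRBB L=BBOO
After move 2 (R'): R=GRGR U=WBWR F=OWGW D=YOYG B=YRYB
After move 3 (U'): U=BRWW F=BBGW R=OWGR B=GRYB L=YROO
After move 4 (R'): R=WROG U=BYWG F=BRGW D=YBYW B=GROB
After move 5 (F): F=GBWR U=BYOR R=WRGG D=OWYW L=YYOB
After move 6 (U'): U=YRBO F=YYWR R=GBGG B=WROB L=GROB
Query 1: L[0] = G
Query 2: U[2] = B
Query 3: F[1] = Y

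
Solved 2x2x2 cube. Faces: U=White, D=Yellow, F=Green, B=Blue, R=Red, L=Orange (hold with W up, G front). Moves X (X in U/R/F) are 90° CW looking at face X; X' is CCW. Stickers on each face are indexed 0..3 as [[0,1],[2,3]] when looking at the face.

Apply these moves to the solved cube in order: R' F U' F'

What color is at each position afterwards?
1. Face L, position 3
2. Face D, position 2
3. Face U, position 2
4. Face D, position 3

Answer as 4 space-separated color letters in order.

After move 1 (R'): R=RRRR U=WBWB F=GWGW D=YGYG B=YBYB
After move 2 (F): F=GGWW U=WBOO R=WRBR D=RRYG L=OYOG
After move 3 (U'): U=BOWO F=OYWW R=GGBR B=WRYB L=YBOG
After move 4 (F'): F=YWOW U=BOGB R=RGRR D=BGYG L=YOOW
Query 1: L[3] = W
Query 2: D[2] = Y
Query 3: U[2] = G
Query 4: D[3] = G

Answer: W Y G G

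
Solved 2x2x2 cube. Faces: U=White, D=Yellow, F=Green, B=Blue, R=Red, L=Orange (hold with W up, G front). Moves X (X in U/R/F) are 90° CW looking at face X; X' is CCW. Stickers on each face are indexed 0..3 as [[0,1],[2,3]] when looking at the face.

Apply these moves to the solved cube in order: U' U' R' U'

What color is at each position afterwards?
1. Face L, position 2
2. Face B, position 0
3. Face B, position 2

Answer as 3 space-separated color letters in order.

After move 1 (U'): U=WWWW F=OOGG R=GGRR B=RRBB L=BBOO
After move 2 (U'): U=WWWW F=BBGG R=OORR B=GGBB L=RROO
After move 3 (R'): R=OROR U=WBWG F=BWGW D=YBYG B=YGYB
After move 4 (U'): U=BGWW F=RRGW R=BWOR B=ORYB L=YGOO
Query 1: L[2] = O
Query 2: B[0] = O
Query 3: B[2] = Y

Answer: O O Y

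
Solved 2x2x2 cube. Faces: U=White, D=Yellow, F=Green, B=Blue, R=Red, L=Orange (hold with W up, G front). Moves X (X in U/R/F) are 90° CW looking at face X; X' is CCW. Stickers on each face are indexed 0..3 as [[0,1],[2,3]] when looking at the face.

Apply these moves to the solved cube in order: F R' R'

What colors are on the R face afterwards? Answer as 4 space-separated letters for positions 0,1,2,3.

Answer: R W R W

Derivation:
After move 1 (F): F=GGGG U=WWOO R=WRWR D=RRYY L=OYOY
After move 2 (R'): R=RRWW U=WBOB F=GWGO D=RGYG B=YBRB
After move 3 (R'): R=RWRW U=WROY F=GBGB D=RWYO B=GBGB
Query: R face = RWRW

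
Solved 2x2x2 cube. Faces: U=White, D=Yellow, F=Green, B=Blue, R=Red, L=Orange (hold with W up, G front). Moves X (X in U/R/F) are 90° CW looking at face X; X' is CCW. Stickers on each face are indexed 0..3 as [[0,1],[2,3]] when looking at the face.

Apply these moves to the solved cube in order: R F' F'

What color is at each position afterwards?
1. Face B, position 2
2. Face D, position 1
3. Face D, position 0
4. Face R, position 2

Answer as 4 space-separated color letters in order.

After move 1 (R): R=RRRR U=WGWG F=GYGY D=YBYB B=WBWB
After move 2 (F'): F=YYGG U=WGRR R=BRYR D=OOYB L=OGOW
After move 3 (F'): F=YGYG U=WGBY R=OROR D=GWYB L=OROR
Query 1: B[2] = W
Query 2: D[1] = W
Query 3: D[0] = G
Query 4: R[2] = O

Answer: W W G O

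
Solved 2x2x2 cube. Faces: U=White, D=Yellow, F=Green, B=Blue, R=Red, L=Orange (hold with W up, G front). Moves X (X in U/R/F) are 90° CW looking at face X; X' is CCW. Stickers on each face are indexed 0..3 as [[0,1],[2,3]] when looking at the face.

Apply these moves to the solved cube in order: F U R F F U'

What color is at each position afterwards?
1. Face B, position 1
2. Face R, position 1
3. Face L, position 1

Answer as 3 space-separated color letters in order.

Answer: B G Y

Derivation:
After move 1 (F): F=GGGG U=WWOO R=WRWR D=RRYY L=OYOY
After move 2 (U): U=OWOW F=WRGG R=BBWR B=OYBB L=GGOY
After move 3 (R): R=WBRB U=OROG F=WRGY D=RBYO B=WYWB
After move 4 (F): F=GWYR U=ORYG R=OBGB D=RWYO L=GROB
After move 5 (F): F=YGRW U=ORBR R=YBGB D=GOYO L=GROW
After move 6 (U'): U=RROB F=GRRW R=YGGB B=YBWB L=WYOW
Query 1: B[1] = B
Query 2: R[1] = G
Query 3: L[1] = Y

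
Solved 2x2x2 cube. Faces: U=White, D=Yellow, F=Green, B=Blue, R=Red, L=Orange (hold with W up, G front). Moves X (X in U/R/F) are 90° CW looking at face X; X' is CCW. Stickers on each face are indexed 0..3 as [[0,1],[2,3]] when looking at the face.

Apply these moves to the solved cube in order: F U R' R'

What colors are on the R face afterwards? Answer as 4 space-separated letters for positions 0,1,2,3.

Answer: R W B B

Derivation:
After move 1 (F): F=GGGG U=WWOO R=WRWR D=RRYY L=OYOY
After move 2 (U): U=OWOW F=WRGG R=BBWR B=OYBB L=GGOY
After move 3 (R'): R=BRBW U=OBOO F=WWGW D=RRYG B=YYRB
After move 4 (R'): R=RWBB U=OROY F=WBGO D=RWYW B=GYRB
Query: R face = RWBB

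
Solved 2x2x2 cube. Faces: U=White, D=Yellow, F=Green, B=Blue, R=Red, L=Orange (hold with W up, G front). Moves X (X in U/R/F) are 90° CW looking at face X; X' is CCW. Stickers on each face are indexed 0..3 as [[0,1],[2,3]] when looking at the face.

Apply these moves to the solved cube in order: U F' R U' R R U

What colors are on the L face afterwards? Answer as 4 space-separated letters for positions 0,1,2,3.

Answer: G W O W

Derivation:
After move 1 (U): U=WWWW F=RRGG R=BBRR B=OOBB L=GGOO
After move 2 (F'): F=RGRG U=WWBR R=YBYR D=GOYY L=GWOW
After move 3 (R): R=YYRB U=WGBG F=RORY D=GBYO B=ROWB
After move 4 (U'): U=GGWB F=GWRY R=RORB B=YYWB L=ROOW
After move 5 (R): R=RRBO U=GWWY F=GBRO D=GWYY B=BYGB
After move 6 (R): R=BROR U=GBWO F=GWRY D=GGYB B=YYWB
After move 7 (U): U=WGOB F=BRRY R=YYOR B=ROWB L=GWOW
Query: L face = GWOW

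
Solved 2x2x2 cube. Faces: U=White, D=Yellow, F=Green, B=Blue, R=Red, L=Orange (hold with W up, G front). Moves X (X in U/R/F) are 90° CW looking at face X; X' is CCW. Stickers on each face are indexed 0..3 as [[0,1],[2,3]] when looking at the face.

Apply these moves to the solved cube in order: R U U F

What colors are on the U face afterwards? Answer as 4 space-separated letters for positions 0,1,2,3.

Answer: G W O R

Derivation:
After move 1 (R): R=RRRR U=WGWG F=GYGY D=YBYB B=WBWB
After move 2 (U): U=WWGG F=RRGY R=WBRR B=OOWB L=GYOO
After move 3 (U): U=GWGW F=WBGY R=OORR B=GYWB L=RROO
After move 4 (F): F=GWYB U=GWOR R=GOWR D=ROYB L=RYOB
Query: U face = GWOR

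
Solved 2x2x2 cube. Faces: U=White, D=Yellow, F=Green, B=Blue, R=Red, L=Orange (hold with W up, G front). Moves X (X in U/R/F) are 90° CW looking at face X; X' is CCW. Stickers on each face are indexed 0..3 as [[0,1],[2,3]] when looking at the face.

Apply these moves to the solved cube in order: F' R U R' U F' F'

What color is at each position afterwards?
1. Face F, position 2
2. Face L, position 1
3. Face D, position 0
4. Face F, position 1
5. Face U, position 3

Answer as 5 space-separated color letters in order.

After move 1 (F'): F=GGGG U=WWRR R=YRYR D=OOYY L=OWOW
After move 2 (R): R=YYRR U=WGRG F=GOGY D=OBYB B=RBWB
After move 3 (U): U=RWGG F=YYGY R=RBRR B=OWWB L=GOOW
After move 4 (R'): R=BRRR U=RWGO F=YWGG D=OYYY B=BWBB
After move 5 (U): U=GROW F=BRGG R=BWRR B=GOBB L=YWOW
After move 6 (F'): F=RGBG U=GRBR R=YWOR D=WWYY L=YWOO
After move 7 (F'): F=GGRB U=GRYO R=WWWR D=WOYY L=YROB
Query 1: F[2] = R
Query 2: L[1] = R
Query 3: D[0] = W
Query 4: F[1] = G
Query 5: U[3] = O

Answer: R R W G O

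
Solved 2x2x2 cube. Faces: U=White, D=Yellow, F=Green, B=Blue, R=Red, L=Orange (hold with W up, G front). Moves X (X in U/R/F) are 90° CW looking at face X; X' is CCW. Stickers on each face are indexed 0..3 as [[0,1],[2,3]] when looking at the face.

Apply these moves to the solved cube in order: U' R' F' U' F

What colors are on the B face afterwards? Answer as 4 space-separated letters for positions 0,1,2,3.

After move 1 (U'): U=WWWW F=OOGG R=GGRR B=RRBB L=BBOO
After move 2 (R'): R=GRGR U=WBWR F=OWGW D=YOYG B=YRYB
After move 3 (F'): F=WWOG U=WBGG R=ORYR D=BOYG L=BROW
After move 4 (U'): U=BGWG F=BROG R=WWYR B=ORYB L=YROW
After move 5 (F): F=OBGR U=BGWR R=WWGR D=YWYG L=YBOO
Query: B face = ORYB

Answer: O R Y B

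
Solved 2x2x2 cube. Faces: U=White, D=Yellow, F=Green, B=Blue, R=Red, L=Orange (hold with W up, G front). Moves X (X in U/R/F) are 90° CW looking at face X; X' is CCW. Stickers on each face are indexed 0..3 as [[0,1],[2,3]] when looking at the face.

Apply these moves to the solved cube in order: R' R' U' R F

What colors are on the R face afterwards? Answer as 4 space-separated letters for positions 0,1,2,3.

After move 1 (R'): R=RRRR U=WBWB F=GWGW D=YGYG B=YBYB
After move 2 (R'): R=RRRR U=WYWY F=GBGB D=YWYW B=GBGB
After move 3 (U'): U=YYWW F=OOGB R=GBRR B=RRGB L=GBOO
After move 4 (R): R=RGRB U=YOWB F=OWGW D=YGYR B=WRYB
After move 5 (F): F=GOWW U=YOOB R=WGBB D=RRYR L=GYOG
Query: R face = WGBB

Answer: W G B B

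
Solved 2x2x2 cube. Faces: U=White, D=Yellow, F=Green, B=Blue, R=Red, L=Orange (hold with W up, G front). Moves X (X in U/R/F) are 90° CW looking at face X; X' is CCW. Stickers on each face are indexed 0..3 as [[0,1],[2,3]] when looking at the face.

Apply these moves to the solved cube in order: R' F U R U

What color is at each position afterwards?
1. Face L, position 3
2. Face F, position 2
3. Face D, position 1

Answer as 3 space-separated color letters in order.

Answer: G W Y

Derivation:
After move 1 (R'): R=RRRR U=WBWB F=GWGW D=YGYG B=YBYB
After move 2 (F): F=GGWW U=WBOO R=WRBR D=RRYG L=OYOG
After move 3 (U): U=OWOB F=WRWW R=YBBR B=OYYB L=GGOG
After move 4 (R): R=BYRB U=OROW F=WRWG D=RYYO B=BYWB
After move 5 (U): U=OOWR F=BYWG R=BYRB B=GGWB L=WROG
Query 1: L[3] = G
Query 2: F[2] = W
Query 3: D[1] = Y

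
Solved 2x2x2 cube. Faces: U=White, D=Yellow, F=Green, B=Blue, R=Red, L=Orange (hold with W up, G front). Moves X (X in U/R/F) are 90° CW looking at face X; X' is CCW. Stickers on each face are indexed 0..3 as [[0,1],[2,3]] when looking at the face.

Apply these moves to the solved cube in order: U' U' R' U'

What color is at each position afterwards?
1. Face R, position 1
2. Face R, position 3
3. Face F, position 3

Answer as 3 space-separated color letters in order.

After move 1 (U'): U=WWWW F=OOGG R=GGRR B=RRBB L=BBOO
After move 2 (U'): U=WWWW F=BBGG R=OORR B=GGBB L=RROO
After move 3 (R'): R=OROR U=WBWG F=BWGW D=YBYG B=YGYB
After move 4 (U'): U=BGWW F=RRGW R=BWOR B=ORYB L=YGOO
Query 1: R[1] = W
Query 2: R[3] = R
Query 3: F[3] = W

Answer: W R W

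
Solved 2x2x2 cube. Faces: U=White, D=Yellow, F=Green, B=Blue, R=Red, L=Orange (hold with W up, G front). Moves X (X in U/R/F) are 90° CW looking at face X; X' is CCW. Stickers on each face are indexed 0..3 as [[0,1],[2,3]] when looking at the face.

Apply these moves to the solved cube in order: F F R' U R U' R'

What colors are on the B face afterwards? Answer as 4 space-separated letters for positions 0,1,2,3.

Answer: O Y W B

Derivation:
After move 1 (F): F=GGGG U=WWOO R=WRWR D=RRYY L=OYOY
After move 2 (F): F=GGGG U=WWYY R=OROR D=WWYY L=OROR
After move 3 (R'): R=RROO U=WBYB F=GWGY D=WGYG B=YBWB
After move 4 (U): U=YWBB F=RRGY R=YBOO B=ORWB L=GWOR
After move 5 (R): R=OYOB U=YRBY F=RGGG D=WWYO B=BRWB
After move 6 (U'): U=RYYB F=GWGG R=RGOB B=OYWB L=BROR
After move 7 (R'): R=GBRO U=RWYO F=GYGB D=WWYG B=OYWB
Query: B face = OYWB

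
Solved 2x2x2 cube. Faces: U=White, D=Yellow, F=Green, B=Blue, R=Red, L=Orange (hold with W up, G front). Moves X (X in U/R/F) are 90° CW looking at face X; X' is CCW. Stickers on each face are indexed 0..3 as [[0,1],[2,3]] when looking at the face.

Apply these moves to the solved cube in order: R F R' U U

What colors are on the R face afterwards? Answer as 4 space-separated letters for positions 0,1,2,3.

Answer: O Y W G

Derivation:
After move 1 (R): R=RRRR U=WGWG F=GYGY D=YBYB B=WBWB
After move 2 (F): F=GGYY U=WGOO R=WRGR D=RRYB L=OYOB
After move 3 (R'): R=RRWG U=WWOW F=GGYO D=RGYY B=BBRB
After move 4 (U): U=OWWW F=RRYO R=BBWG B=OYRB L=GGOB
After move 5 (U): U=WOWW F=BBYO R=OYWG B=GGRB L=RROB
Query: R face = OYWG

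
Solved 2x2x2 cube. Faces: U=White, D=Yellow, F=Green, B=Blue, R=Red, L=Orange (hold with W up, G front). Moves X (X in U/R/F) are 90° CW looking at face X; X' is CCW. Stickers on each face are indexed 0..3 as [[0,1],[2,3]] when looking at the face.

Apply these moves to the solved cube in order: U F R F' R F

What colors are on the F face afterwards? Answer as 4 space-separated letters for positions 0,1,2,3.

Answer: G B O Y

Derivation:
After move 1 (U): U=WWWW F=RRGG R=BBRR B=OOBB L=GGOO
After move 2 (F): F=GRGR U=WWOG R=WBWR D=RBYY L=GYOY
After move 3 (R): R=WWRB U=WROR F=GBGY D=RBYO B=GOWB
After move 4 (F'): F=BYGG U=WRWR R=BWRB D=YYYO L=GROO
After move 5 (R): R=RBBW U=WYWG F=BYGO D=YWYG B=RORB
After move 6 (F): F=GBOY U=WYOR R=WBGW D=BRYG L=GYOW
Query: F face = GBOY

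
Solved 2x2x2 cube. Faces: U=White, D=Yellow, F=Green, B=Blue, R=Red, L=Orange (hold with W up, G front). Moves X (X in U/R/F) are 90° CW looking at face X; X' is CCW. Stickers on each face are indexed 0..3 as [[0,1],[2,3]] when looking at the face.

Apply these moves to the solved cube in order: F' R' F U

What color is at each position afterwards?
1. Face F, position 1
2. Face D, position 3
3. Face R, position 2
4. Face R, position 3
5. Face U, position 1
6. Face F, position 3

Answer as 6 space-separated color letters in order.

After move 1 (F'): F=GGGG U=WWRR R=YRYR D=OOYY L=OWOW
After move 2 (R'): R=RRYY U=WBRB F=GWGR D=OGYG B=YBOB
After move 3 (F): F=GGRW U=WBWW R=RRBY D=YRYG L=OOOG
After move 4 (U): U=WWWB F=RRRW R=YBBY B=OOOB L=GGOG
Query 1: F[1] = R
Query 2: D[3] = G
Query 3: R[2] = B
Query 4: R[3] = Y
Query 5: U[1] = W
Query 6: F[3] = W

Answer: R G B Y W W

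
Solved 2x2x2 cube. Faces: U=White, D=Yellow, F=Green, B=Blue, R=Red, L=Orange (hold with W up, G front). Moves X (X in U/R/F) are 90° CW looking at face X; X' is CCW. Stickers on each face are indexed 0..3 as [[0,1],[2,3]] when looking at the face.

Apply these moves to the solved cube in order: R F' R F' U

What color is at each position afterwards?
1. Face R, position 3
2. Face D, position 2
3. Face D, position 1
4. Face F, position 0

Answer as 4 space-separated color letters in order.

Answer: R Y W W

Derivation:
After move 1 (R): R=RRRR U=WGWG F=GYGY D=YBYB B=WBWB
After move 2 (F'): F=YYGG U=WGRR R=BRYR D=OOYB L=OGOW
After move 3 (R): R=YBRR U=WYRG F=YOGB D=OWYW B=RBGB
After move 4 (F'): F=OBYG U=WYYR R=WBOR D=GWYW L=OGOR
After move 5 (U): U=YWRY F=WBYG R=RBOR B=OGGB L=OBOR
Query 1: R[3] = R
Query 2: D[2] = Y
Query 3: D[1] = W
Query 4: F[0] = W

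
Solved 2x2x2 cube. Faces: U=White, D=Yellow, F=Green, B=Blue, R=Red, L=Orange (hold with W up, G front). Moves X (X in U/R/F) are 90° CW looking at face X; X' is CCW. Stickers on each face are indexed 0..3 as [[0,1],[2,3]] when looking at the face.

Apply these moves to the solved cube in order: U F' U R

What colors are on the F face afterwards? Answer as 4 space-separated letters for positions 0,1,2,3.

Answer: Y O R Y

Derivation:
After move 1 (U): U=WWWW F=RRGG R=BBRR B=OOBB L=GGOO
After move 2 (F'): F=RGRG U=WWBR R=YBYR D=GOYY L=GWOW
After move 3 (U): U=BWRW F=YBRG R=OOYR B=GWBB L=RGOW
After move 4 (R): R=YORO U=BBRG F=YORY D=GBYG B=WWWB
Query: F face = YORY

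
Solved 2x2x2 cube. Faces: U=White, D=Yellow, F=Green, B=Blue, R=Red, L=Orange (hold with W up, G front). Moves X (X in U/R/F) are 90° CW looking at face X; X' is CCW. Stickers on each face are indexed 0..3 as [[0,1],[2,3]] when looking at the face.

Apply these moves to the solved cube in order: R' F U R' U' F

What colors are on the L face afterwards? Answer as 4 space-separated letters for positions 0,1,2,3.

After move 1 (R'): R=RRRR U=WBWB F=GWGW D=YGYG B=YBYB
After move 2 (F): F=GGWW U=WBOO R=WRBR D=RRYG L=OYOG
After move 3 (U): U=OWOB F=WRWW R=YBBR B=OYYB L=GGOG
After move 4 (R'): R=BRYB U=OYOO F=WWWB D=RRYW B=GYRB
After move 5 (U'): U=YOOO F=GGWB R=WWYB B=BRRB L=GYOG
After move 6 (F): F=WGBG U=YOGY R=OWOB D=YWYW L=GROR
Query: L face = GROR

Answer: G R O R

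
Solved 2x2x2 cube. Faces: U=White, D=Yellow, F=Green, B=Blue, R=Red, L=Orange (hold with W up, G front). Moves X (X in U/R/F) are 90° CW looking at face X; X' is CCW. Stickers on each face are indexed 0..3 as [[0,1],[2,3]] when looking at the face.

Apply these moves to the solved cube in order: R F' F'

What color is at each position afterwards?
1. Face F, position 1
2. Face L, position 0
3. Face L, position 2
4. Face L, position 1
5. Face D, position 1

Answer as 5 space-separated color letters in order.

Answer: G O O R W

Derivation:
After move 1 (R): R=RRRR U=WGWG F=GYGY D=YBYB B=WBWB
After move 2 (F'): F=YYGG U=WGRR R=BRYR D=OOYB L=OGOW
After move 3 (F'): F=YGYG U=WGBY R=OROR D=GWYB L=OROR
Query 1: F[1] = G
Query 2: L[0] = O
Query 3: L[2] = O
Query 4: L[1] = R
Query 5: D[1] = W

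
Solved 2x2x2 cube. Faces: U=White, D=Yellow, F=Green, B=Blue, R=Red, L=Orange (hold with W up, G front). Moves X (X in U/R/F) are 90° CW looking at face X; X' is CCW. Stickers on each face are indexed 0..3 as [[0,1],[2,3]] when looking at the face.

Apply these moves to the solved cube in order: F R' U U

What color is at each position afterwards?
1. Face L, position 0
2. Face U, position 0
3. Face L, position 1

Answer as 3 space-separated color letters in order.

Answer: R B R

Derivation:
After move 1 (F): F=GGGG U=WWOO R=WRWR D=RRYY L=OYOY
After move 2 (R'): R=RRWW U=WBOB F=GWGO D=RGYG B=YBRB
After move 3 (U): U=OWBB F=RRGO R=YBWW B=OYRB L=GWOY
After move 4 (U): U=BOBW F=YBGO R=OYWW B=GWRB L=RROY
Query 1: L[0] = R
Query 2: U[0] = B
Query 3: L[1] = R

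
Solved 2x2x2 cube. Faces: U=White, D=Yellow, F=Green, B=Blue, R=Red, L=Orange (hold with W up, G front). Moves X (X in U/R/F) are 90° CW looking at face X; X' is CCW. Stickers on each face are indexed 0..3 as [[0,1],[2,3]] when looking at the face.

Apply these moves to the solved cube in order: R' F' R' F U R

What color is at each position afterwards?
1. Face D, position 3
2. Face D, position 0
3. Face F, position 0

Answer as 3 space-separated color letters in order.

After move 1 (R'): R=RRRR U=WBWB F=GWGW D=YGYG B=YBYB
After move 2 (F'): F=WWGG U=WBRR R=GRYR D=OOYG L=OBOW
After move 3 (R'): R=RRGY U=WYRY F=WBGR D=OWYG B=GBOB
After move 4 (F): F=GWRB U=WYWB R=RRYY D=GRYG L=OOOW
After move 5 (U): U=WWBY F=RRRB R=GBYY B=OOOB L=GWOW
After move 6 (R): R=YGYB U=WRBB F=RRRG D=GOYO B=YOWB
Query 1: D[3] = O
Query 2: D[0] = G
Query 3: F[0] = R

Answer: O G R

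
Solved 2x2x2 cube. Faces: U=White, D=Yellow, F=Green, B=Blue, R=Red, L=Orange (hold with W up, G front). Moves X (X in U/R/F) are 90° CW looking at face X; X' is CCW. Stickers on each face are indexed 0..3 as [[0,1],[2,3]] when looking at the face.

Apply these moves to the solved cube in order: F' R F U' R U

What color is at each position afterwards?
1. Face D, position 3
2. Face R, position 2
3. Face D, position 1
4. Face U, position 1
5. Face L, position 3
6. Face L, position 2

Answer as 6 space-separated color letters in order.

Answer: R R W G B O

Derivation:
After move 1 (F'): F=GGGG U=WWRR R=YRYR D=OOYY L=OWOW
After move 2 (R): R=YYRR U=WGRG F=GOGY D=OBYB B=RBWB
After move 3 (F): F=GGYO U=WGWW R=RYGR D=RYYB L=OOOB
After move 4 (U'): U=GWWW F=OOYO R=GGGR B=RYWB L=RBOB
After move 5 (R): R=GGRG U=GOWO F=OYYB D=RWYR B=WYWB
After move 6 (U): U=WGOO F=GGYB R=WYRG B=RBWB L=OYOB
Query 1: D[3] = R
Query 2: R[2] = R
Query 3: D[1] = W
Query 4: U[1] = G
Query 5: L[3] = B
Query 6: L[2] = O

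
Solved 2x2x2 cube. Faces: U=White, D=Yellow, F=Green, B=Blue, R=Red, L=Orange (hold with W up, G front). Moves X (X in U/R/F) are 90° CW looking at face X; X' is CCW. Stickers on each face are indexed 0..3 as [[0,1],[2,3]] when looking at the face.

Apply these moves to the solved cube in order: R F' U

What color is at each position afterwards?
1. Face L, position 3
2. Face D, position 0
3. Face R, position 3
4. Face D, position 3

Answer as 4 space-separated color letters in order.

Answer: W O R B

Derivation:
After move 1 (R): R=RRRR U=WGWG F=GYGY D=YBYB B=WBWB
After move 2 (F'): F=YYGG U=WGRR R=BRYR D=OOYB L=OGOW
After move 3 (U): U=RWRG F=BRGG R=WBYR B=OGWB L=YYOW
Query 1: L[3] = W
Query 2: D[0] = O
Query 3: R[3] = R
Query 4: D[3] = B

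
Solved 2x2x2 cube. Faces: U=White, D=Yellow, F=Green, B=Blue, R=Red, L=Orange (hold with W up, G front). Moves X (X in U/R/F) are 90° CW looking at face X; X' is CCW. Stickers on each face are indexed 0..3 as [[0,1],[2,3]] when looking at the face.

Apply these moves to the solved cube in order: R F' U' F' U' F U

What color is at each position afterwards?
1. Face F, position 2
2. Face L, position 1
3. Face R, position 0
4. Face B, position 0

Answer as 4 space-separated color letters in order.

After move 1 (R): R=RRRR U=WGWG F=GYGY D=YBYB B=WBWB
After move 2 (F'): F=YYGG U=WGRR R=BRYR D=OOYB L=OGOW
After move 3 (U'): U=GRWR F=OGGG R=YYYR B=BRWB L=WBOW
After move 4 (F'): F=GGOG U=GRYY R=OYOR D=BWYB L=WROW
After move 5 (U'): U=RYGY F=WROG R=GGOR B=OYWB L=BROW
After move 6 (F): F=OWGR U=RYWR R=GGYR D=OGYB L=BBOW
After move 7 (U): U=WRRY F=GGGR R=OYYR B=BBWB L=OWOW
Query 1: F[2] = G
Query 2: L[1] = W
Query 3: R[0] = O
Query 4: B[0] = B

Answer: G W O B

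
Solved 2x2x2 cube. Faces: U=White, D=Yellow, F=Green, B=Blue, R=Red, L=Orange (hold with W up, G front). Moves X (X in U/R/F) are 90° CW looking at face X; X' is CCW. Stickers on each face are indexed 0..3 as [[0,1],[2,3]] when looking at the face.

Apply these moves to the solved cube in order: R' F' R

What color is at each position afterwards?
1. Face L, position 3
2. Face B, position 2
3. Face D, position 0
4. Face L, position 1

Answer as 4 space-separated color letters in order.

Answer: W B O B

Derivation:
After move 1 (R'): R=RRRR U=WBWB F=GWGW D=YGYG B=YBYB
After move 2 (F'): F=WWGG U=WBRR R=GRYR D=OOYG L=OBOW
After move 3 (R): R=YGRR U=WWRG F=WOGG D=OYYY B=RBBB
Query 1: L[3] = W
Query 2: B[2] = B
Query 3: D[0] = O
Query 4: L[1] = B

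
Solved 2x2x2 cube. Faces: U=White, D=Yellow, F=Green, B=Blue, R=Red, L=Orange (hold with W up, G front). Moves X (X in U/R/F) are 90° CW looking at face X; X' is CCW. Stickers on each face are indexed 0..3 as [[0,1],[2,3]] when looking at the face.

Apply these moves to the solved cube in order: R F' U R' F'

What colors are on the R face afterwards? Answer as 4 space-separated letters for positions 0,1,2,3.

After move 1 (R): R=RRRR U=WGWG F=GYGY D=YBYB B=WBWB
After move 2 (F'): F=YYGG U=WGRR R=BRYR D=OOYB L=OGOW
After move 3 (U): U=RWRG F=BRGG R=WBYR B=OGWB L=YYOW
After move 4 (R'): R=BRWY U=RWRO F=BWGG D=ORYG B=BGOB
After move 5 (F'): F=WGBG U=RWBW R=RROY D=YWYG L=YOOR
Query: R face = RROY

Answer: R R O Y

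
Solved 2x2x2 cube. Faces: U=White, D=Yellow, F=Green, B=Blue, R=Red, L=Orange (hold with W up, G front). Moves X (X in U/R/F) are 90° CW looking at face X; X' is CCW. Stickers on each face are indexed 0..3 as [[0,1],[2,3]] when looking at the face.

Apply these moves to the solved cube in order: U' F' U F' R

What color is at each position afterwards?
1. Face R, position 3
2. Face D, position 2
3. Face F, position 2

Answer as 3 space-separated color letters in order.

After move 1 (U'): U=WWWW F=OOGG R=GGRR B=RRBB L=BBOO
After move 2 (F'): F=OGOG U=WWGR R=YGYR D=BOYY L=BWOW
After move 3 (U): U=GWRW F=YGOG R=RRYR B=BWBB L=OGOW
After move 4 (F'): F=GGYO U=GWRY R=ORBR D=GWYY L=OWOR
After move 5 (R): R=BORR U=GGRO F=GWYY D=GBYB B=YWWB
Query 1: R[3] = R
Query 2: D[2] = Y
Query 3: F[2] = Y

Answer: R Y Y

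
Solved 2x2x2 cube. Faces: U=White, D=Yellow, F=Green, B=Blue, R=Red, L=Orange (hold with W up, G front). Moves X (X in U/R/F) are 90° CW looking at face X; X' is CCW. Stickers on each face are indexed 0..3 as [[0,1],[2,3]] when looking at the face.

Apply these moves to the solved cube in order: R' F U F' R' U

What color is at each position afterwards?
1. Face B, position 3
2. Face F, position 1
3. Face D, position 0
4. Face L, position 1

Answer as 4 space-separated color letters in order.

After move 1 (R'): R=RRRR U=WBWB F=GWGW D=YGYG B=YBYB
After move 2 (F): F=GGWW U=WBOO R=WRBR D=RRYG L=OYOG
After move 3 (U): U=OWOB F=WRWW R=YBBR B=OYYB L=GGOG
After move 4 (F'): F=RWWW U=OWYB R=RBRR D=GGYG L=GBOO
After move 5 (R'): R=BRRR U=OYYO F=RWWB D=GWYW B=GYGB
After move 6 (U): U=YOOY F=BRWB R=GYRR B=GBGB L=RWOO
Query 1: B[3] = B
Query 2: F[1] = R
Query 3: D[0] = G
Query 4: L[1] = W

Answer: B R G W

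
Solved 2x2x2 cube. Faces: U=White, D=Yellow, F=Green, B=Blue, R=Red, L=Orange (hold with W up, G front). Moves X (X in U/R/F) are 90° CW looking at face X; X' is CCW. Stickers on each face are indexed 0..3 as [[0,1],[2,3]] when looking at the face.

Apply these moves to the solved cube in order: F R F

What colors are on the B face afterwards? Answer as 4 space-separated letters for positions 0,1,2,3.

Answer: O B W B

Derivation:
After move 1 (F): F=GGGG U=WWOO R=WRWR D=RRYY L=OYOY
After move 2 (R): R=WWRR U=WGOG F=GRGY D=RBYB B=OBWB
After move 3 (F): F=GGYR U=WGYY R=OWGR D=RWYB L=OROB
Query: B face = OBWB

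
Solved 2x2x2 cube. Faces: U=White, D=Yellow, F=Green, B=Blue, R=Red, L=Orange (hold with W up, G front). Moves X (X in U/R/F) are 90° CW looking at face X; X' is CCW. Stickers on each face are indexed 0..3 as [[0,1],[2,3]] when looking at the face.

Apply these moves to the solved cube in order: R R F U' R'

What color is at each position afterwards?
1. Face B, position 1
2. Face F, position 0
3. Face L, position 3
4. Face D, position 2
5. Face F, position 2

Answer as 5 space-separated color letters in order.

Answer: R O W Y B

Derivation:
After move 1 (R): R=RRRR U=WGWG F=GYGY D=YBYB B=WBWB
After move 2 (R): R=RRRR U=WYWY F=GBGB D=YWYW B=GBGB
After move 3 (F): F=GGBB U=WYOO R=WRYR D=RRYW L=OYOW
After move 4 (U'): U=YOWO F=OYBB R=GGYR B=WRGB L=GBOW
After move 5 (R'): R=GRGY U=YGWW F=OOBO D=RYYB B=WRRB
Query 1: B[1] = R
Query 2: F[0] = O
Query 3: L[3] = W
Query 4: D[2] = Y
Query 5: F[2] = B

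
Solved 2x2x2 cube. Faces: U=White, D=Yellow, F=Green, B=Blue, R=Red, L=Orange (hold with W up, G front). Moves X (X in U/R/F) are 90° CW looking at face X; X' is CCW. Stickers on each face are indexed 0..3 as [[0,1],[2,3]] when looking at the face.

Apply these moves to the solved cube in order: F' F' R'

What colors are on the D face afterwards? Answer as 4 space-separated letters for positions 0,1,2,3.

After move 1 (F'): F=GGGG U=WWRR R=YRYR D=OOYY L=OWOW
After move 2 (F'): F=GGGG U=WWYY R=OROR D=WWYY L=OROR
After move 3 (R'): R=RROO U=WBYB F=GWGY D=WGYG B=YBWB
Query: D face = WGYG

Answer: W G Y G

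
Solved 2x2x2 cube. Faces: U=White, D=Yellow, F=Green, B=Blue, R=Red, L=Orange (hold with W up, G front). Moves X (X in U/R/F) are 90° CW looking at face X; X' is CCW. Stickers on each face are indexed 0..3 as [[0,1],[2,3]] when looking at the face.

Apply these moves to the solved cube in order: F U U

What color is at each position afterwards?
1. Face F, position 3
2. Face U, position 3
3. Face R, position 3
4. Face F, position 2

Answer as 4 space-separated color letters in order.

Answer: G W R G

Derivation:
After move 1 (F): F=GGGG U=WWOO R=WRWR D=RRYY L=OYOY
After move 2 (U): U=OWOW F=WRGG R=BBWR B=OYBB L=GGOY
After move 3 (U): U=OOWW F=BBGG R=OYWR B=GGBB L=WROY
Query 1: F[3] = G
Query 2: U[3] = W
Query 3: R[3] = R
Query 4: F[2] = G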